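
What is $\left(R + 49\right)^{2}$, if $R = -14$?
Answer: $1225$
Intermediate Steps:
$\left(R + 49\right)^{2} = \left(-14 + 49\right)^{2} = 35^{2} = 1225$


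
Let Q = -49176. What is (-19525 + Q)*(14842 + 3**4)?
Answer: -1025225023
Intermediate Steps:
(-19525 + Q)*(14842 + 3**4) = (-19525 - 49176)*(14842 + 3**4) = -68701*(14842 + 81) = -68701*14923 = -1025225023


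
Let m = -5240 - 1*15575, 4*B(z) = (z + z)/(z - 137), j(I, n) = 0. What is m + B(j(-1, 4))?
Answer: -20815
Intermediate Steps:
B(z) = z/(2*(-137 + z)) (B(z) = ((z + z)/(z - 137))/4 = ((2*z)/(-137 + z))/4 = (2*z/(-137 + z))/4 = z/(2*(-137 + z)))
m = -20815 (m = -5240 - 15575 = -20815)
m + B(j(-1, 4)) = -20815 + (1/2)*0/(-137 + 0) = -20815 + (1/2)*0/(-137) = -20815 + (1/2)*0*(-1/137) = -20815 + 0 = -20815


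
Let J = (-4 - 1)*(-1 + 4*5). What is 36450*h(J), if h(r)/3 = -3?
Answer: -328050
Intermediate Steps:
J = -95 (J = -5*(-1 + 20) = -5*19 = -95)
h(r) = -9 (h(r) = 3*(-3) = -9)
36450*h(J) = 36450*(-9) = -328050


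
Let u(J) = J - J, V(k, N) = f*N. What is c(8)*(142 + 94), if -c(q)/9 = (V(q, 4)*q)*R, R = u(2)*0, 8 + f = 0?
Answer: 0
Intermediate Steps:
f = -8 (f = -8 + 0 = -8)
V(k, N) = -8*N
u(J) = 0
R = 0 (R = 0*0 = 0)
c(q) = 0 (c(q) = -9*(-8*4)*q*0 = -9*(-32*q)*0 = -9*0 = 0)
c(8)*(142 + 94) = 0*(142 + 94) = 0*236 = 0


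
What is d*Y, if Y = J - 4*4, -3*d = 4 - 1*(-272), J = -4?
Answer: 1840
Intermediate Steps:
d = -92 (d = -(4 - 1*(-272))/3 = -(4 + 272)/3 = -⅓*276 = -92)
Y = -20 (Y = -4 - 4*4 = -4 - 16 = -20)
d*Y = -92*(-20) = 1840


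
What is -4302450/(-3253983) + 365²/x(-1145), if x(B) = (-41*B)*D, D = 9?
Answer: 150087901495/91654939161 ≈ 1.6375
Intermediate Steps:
x(B) = -369*B (x(B) = -41*B*9 = -369*B)
-4302450/(-3253983) + 365²/x(-1145) = -4302450/(-3253983) + 365²/((-369*(-1145))) = -4302450*(-1/3253983) + 133225/422505 = 1434150/1084661 + 133225*(1/422505) = 1434150/1084661 + 26645/84501 = 150087901495/91654939161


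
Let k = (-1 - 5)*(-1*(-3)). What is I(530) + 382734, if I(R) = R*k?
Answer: 373194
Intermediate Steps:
k = -18 (k = -6*3 = -18)
I(R) = -18*R (I(R) = R*(-18) = -18*R)
I(530) + 382734 = -18*530 + 382734 = -9540 + 382734 = 373194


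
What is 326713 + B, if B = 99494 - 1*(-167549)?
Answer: 593756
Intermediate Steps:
B = 267043 (B = 99494 + 167549 = 267043)
326713 + B = 326713 + 267043 = 593756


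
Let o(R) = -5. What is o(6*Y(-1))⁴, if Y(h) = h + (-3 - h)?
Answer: 625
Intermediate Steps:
Y(h) = -3
o(6*Y(-1))⁴ = (-5)⁴ = 625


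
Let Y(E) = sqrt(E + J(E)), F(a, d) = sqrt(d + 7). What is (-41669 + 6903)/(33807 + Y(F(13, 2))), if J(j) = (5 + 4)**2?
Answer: -391778054/380971055 + 69532*sqrt(21)/1142913165 ≈ -1.0281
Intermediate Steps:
J(j) = 81 (J(j) = 9**2 = 81)
F(a, d) = sqrt(7 + d)
Y(E) = sqrt(81 + E) (Y(E) = sqrt(E + 81) = sqrt(81 + E))
(-41669 + 6903)/(33807 + Y(F(13, 2))) = (-41669 + 6903)/(33807 + sqrt(81 + sqrt(7 + 2))) = -34766/(33807 + sqrt(81 + sqrt(9))) = -34766/(33807 + sqrt(81 + 3)) = -34766/(33807 + sqrt(84)) = -34766/(33807 + 2*sqrt(21))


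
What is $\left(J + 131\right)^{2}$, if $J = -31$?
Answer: $10000$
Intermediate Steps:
$\left(J + 131\right)^{2} = \left(-31 + 131\right)^{2} = 100^{2} = 10000$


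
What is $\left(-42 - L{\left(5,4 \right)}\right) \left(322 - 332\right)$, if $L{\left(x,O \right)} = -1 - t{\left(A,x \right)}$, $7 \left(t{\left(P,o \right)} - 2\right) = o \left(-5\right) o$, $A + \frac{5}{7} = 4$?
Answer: $\frac{3980}{7} \approx 568.57$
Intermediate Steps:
$A = \frac{23}{7}$ ($A = - \frac{5}{7} + 4 = \frac{23}{7} \approx 3.2857$)
$t{\left(P,o \right)} = 2 - \frac{5 o^{2}}{7}$ ($t{\left(P,o \right)} = 2 + \frac{o \left(-5\right) o}{7} = 2 + \frac{- 5 o o}{7} = 2 + \frac{\left(-5\right) o^{2}}{7} = 2 - \frac{5 o^{2}}{7}$)
$L{\left(x,O \right)} = -3 + \frac{5 x^{2}}{7}$ ($L{\left(x,O \right)} = -1 - \left(2 - \frac{5 x^{2}}{7}\right) = -1 + \left(-2 + \frac{5 x^{2}}{7}\right) = -3 + \frac{5 x^{2}}{7}$)
$\left(-42 - L{\left(5,4 \right)}\right) \left(322 - 332\right) = \left(-42 - \left(-3 + \frac{5 \cdot 5^{2}}{7}\right)\right) \left(322 - 332\right) = \left(-42 - \left(-3 + \frac{5}{7} \cdot 25\right)\right) \left(-10\right) = \left(-42 - \left(-3 + \frac{125}{7}\right)\right) \left(-10\right) = \left(-42 - \frac{104}{7}\right) \left(-10\right) = \left(- \frac{398}{7}\right) \left(-10\right) = \frac{3980}{7}$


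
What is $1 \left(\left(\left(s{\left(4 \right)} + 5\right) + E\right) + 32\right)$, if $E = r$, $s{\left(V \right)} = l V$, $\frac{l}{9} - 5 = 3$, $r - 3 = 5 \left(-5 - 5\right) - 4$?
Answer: $274$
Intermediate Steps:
$r = -51$ ($r = 3 + \left(5 \left(-5 - 5\right) - 4\right) = 3 + \left(5 \left(-10\right) - 4\right) = 3 - 54 = -51$)
$l = 72$ ($l = 45 + 9 \cdot 3 = 45 + 27 = 72$)
$s{\left(V \right)} = 72 V$
$E = -51$
$1 \left(\left(\left(s{\left(4 \right)} + 5\right) + E\right) + 32\right) = 1 \left(\left(\left(72 \cdot 4 + 5\right) - 51\right) + 32\right) = 1 \left(\left(\left(288 + 5\right) - 51\right) + 32\right) = 1 \left(\left(293 - 51\right) + 32\right) = 1 \left(242 + 32\right) = 1 \cdot 274 = 274$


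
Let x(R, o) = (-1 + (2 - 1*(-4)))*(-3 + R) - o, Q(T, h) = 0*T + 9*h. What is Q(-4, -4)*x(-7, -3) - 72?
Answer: 1620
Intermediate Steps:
Q(T, h) = 9*h (Q(T, h) = 0 + 9*h = 9*h)
x(R, o) = -15 - o + 5*R (x(R, o) = (-1 + (2 + 4))*(-3 + R) - o = (-1 + 6)*(-3 + R) - o = 5*(-3 + R) - o = (-15 + 5*R) - o = -15 - o + 5*R)
Q(-4, -4)*x(-7, -3) - 72 = (9*(-4))*(-15 - 1*(-3) + 5*(-7)) - 72 = -36*(-15 + 3 - 35) - 72 = -36*(-47) - 72 = 1692 - 72 = 1620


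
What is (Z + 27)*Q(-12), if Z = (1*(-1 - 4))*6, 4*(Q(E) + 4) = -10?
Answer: 39/2 ≈ 19.500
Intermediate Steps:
Q(E) = -13/2 (Q(E) = -4 + (¼)*(-10) = -4 - 5/2 = -13/2)
Z = -30 (Z = (1*(-5))*6 = -5*6 = -30)
(Z + 27)*Q(-12) = (-30 + 27)*(-13/2) = -3*(-13/2) = 39/2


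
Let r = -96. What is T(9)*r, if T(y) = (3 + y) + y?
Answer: -2016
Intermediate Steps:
T(y) = 3 + 2*y
T(9)*r = (3 + 2*9)*(-96) = (3 + 18)*(-96) = 21*(-96) = -2016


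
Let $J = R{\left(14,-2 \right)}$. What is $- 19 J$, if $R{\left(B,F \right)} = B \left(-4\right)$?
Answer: $1064$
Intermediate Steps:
$R{\left(B,F \right)} = - 4 B$
$J = -56$ ($J = \left(-4\right) 14 = -56$)
$- 19 J = \left(-19\right) \left(-56\right) = 1064$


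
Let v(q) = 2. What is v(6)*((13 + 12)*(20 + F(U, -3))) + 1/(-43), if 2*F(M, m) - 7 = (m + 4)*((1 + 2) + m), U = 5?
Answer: 50524/43 ≈ 1175.0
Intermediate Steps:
F(M, m) = 7/2 + (3 + m)*(4 + m)/2 (F(M, m) = 7/2 + ((m + 4)*((1 + 2) + m))/2 = 7/2 + ((4 + m)*(3 + m))/2 = 7/2 + ((3 + m)*(4 + m))/2 = 7/2 + (3 + m)*(4 + m)/2)
v(6)*((13 + 12)*(20 + F(U, -3))) + 1/(-43) = 2*((13 + 12)*(20 + (19/2 + (1/2)*(-3)**2 + (7/2)*(-3)))) + 1/(-43) = 2*(25*(20 + (19/2 + (1/2)*9 - 21/2))) - 1/43 = 2*(25*(20 + (19/2 + 9/2 - 21/2))) - 1/43 = 2*(25*(20 + 7/2)) - 1/43 = 2*(25*(47/2)) - 1/43 = 2*(1175/2) - 1/43 = 1175 - 1/43 = 50524/43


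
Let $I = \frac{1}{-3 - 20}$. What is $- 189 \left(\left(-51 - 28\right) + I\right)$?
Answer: $\frac{343602}{23} \approx 14939.0$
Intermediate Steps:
$I = - \frac{1}{23}$ ($I = \frac{1}{-23} = - \frac{1}{23} \approx -0.043478$)
$- 189 \left(\left(-51 - 28\right) + I\right) = - 189 \left(\left(-51 - 28\right) - \frac{1}{23}\right) = - 189 \left(-79 - \frac{1}{23}\right) = \left(-189\right) \left(- \frac{1818}{23}\right) = \frac{343602}{23}$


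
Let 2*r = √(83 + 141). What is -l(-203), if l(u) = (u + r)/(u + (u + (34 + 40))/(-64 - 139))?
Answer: -41209/41080 + 203*√14/20540 ≈ -0.96616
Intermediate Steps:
r = 2*√14 (r = √(83 + 141)/2 = √224/2 = (4*√14)/2 = 2*√14 ≈ 7.4833)
l(u) = (u + 2*√14)/(-74/203 + 202*u/203) (l(u) = (u + 2*√14)/(u + (u + (34 + 40))/(-64 - 139)) = (u + 2*√14)/(u + (u + 74)/(-203)) = (u + 2*√14)/(u + (74 + u)*(-1/203)) = (u + 2*√14)/(u + (-74/203 - u/203)) = (u + 2*√14)/(-74/203 + 202*u/203))
-l(-203) = -203*(-203 + 2*√14)/(2*(-37 + 101*(-203))) = -203*(-203 + 2*√14)/(2*(-37 - 20503)) = -203*(-203 + 2*√14)/(2*(-20540)) = -203*(-1)*(-203 + 2*√14)/(2*20540) = -(41209/41080 - 203*√14/20540) = -41209/41080 + 203*√14/20540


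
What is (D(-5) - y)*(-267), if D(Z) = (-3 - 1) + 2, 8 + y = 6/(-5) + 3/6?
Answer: -17889/10 ≈ -1788.9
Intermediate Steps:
y = -87/10 (y = -8 + (6/(-5) + 3/6) = -8 + (6*(-1/5) + 3*(1/6)) = -8 + (-6/5 + 1/2) = -8 - 7/10 = -87/10 ≈ -8.7000)
D(Z) = -2 (D(Z) = -4 + 2 = -2)
(D(-5) - y)*(-267) = (-2 - 1*(-87/10))*(-267) = (-2 + 87/10)*(-267) = (67/10)*(-267) = -17889/10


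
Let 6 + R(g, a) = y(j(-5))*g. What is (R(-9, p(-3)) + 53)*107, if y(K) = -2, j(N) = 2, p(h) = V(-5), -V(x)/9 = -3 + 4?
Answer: 6955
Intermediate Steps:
V(x) = -9 (V(x) = -9*(-3 + 4) = -9*1 = -9)
p(h) = -9
R(g, a) = -6 - 2*g
(R(-9, p(-3)) + 53)*107 = ((-6 - 2*(-9)) + 53)*107 = ((-6 + 18) + 53)*107 = (12 + 53)*107 = 65*107 = 6955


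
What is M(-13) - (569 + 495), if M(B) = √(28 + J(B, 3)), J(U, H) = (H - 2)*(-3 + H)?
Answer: -1064 + 2*√7 ≈ -1058.7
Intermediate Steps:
J(U, H) = (-3 + H)*(-2 + H) (J(U, H) = (-2 + H)*(-3 + H) = (-3 + H)*(-2 + H))
M(B) = 2*√7 (M(B) = √(28 + (6 + 3² - 5*3)) = √(28 + (6 + 9 - 15)) = √(28 + 0) = √28 = 2*√7)
M(-13) - (569 + 495) = 2*√7 - (569 + 495) = 2*√7 - 1*1064 = 2*√7 - 1064 = -1064 + 2*√7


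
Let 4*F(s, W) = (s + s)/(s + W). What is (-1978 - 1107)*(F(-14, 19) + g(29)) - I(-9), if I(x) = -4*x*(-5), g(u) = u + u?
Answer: -174431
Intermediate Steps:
g(u) = 2*u
I(x) = 20*x
F(s, W) = s/(2*(W + s)) (F(s, W) = ((s + s)/(s + W))/4 = ((2*s)/(W + s))/4 = (2*s/(W + s))/4 = s/(2*(W + s)))
(-1978 - 1107)*(F(-14, 19) + g(29)) - I(-9) = (-1978 - 1107)*((½)*(-14)/(19 - 14) + 2*29) - 20*(-9) = -3085*((½)*(-14)/5 + 58) - 1*(-180) = -3085*((½)*(-14)*(⅕) + 58) + 180 = -3085*(-7/5 + 58) + 180 = -3085*283/5 + 180 = -174611 + 180 = -174431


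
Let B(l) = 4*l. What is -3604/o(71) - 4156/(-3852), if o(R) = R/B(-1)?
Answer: 13956377/68373 ≈ 204.12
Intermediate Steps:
o(R) = -R/4 (o(R) = R/((4*(-1))) = R/(-4) = R*(-¼) = -R/4)
-3604/o(71) - 4156/(-3852) = -3604/((-¼*71)) - 4156/(-3852) = -3604/(-71/4) - 4156*(-1/3852) = -3604*(-4/71) + 1039/963 = 14416/71 + 1039/963 = 13956377/68373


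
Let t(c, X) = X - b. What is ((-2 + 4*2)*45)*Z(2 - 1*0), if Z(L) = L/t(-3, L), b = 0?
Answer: 270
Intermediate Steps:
t(c, X) = X (t(c, X) = X - 1*0 = X + 0 = X)
Z(L) = 1 (Z(L) = L/L = 1)
((-2 + 4*2)*45)*Z(2 - 1*0) = ((-2 + 4*2)*45)*1 = ((-2 + 8)*45)*1 = (6*45)*1 = 270*1 = 270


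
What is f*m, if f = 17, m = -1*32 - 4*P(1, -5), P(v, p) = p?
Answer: -204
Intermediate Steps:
m = -12 (m = -1*32 - 4*(-5) = -32 + 20 = -12)
f*m = 17*(-12) = -204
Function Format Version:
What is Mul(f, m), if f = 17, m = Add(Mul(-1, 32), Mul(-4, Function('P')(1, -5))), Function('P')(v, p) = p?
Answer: -204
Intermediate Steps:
m = -12 (m = Add(Mul(-1, 32), Mul(-4, -5)) = Add(-32, 20) = -12)
Mul(f, m) = Mul(17, -12) = -204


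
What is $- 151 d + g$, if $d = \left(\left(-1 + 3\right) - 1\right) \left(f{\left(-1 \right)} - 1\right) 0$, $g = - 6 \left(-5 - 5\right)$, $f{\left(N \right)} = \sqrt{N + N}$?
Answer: $60$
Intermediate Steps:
$f{\left(N \right)} = \sqrt{2} \sqrt{N}$ ($f{\left(N \right)} = \sqrt{2 N} = \sqrt{2} \sqrt{N}$)
$g = 60$ ($g = \left(-6\right) \left(-10\right) = 60$)
$d = 0$ ($d = \left(\left(-1 + 3\right) - 1\right) \left(\sqrt{2} \sqrt{-1} - 1\right) 0 = \left(2 - 1\right) \left(\sqrt{2} i - 1\right) 0 = 1 \left(i \sqrt{2} - 1\right) 0 = 1 \left(-1 + i \sqrt{2}\right) 0 = \left(-1 + i \sqrt{2}\right) 0 = 0$)
$- 151 d + g = \left(-151\right) 0 + 60 = 0 + 60 = 60$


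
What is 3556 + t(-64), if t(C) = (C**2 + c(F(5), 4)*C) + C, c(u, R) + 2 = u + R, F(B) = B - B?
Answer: 7460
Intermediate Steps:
F(B) = 0
c(u, R) = -2 + R + u (c(u, R) = -2 + (u + R) = -2 + (R + u) = -2 + R + u)
t(C) = C**2 + 3*C (t(C) = (C**2 + (-2 + 4 + 0)*C) + C = (C**2 + 2*C) + C = C**2 + 3*C)
3556 + t(-64) = 3556 - 64*(3 - 64) = 3556 - 64*(-61) = 3556 + 3904 = 7460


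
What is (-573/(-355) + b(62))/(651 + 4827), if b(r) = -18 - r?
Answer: -27827/1944690 ≈ -0.014309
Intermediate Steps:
(-573/(-355) + b(62))/(651 + 4827) = (-573/(-355) + (-18 - 1*62))/(651 + 4827) = (-573*(-1/355) + (-18 - 62))/5478 = (573/355 - 80)*(1/5478) = -27827/355*1/5478 = -27827/1944690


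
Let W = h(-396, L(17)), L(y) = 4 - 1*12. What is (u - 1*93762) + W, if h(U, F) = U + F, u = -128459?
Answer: -222625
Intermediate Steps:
L(y) = -8 (L(y) = 4 - 12 = -8)
h(U, F) = F + U
W = -404 (W = -8 - 396 = -404)
(u - 1*93762) + W = (-128459 - 1*93762) - 404 = (-128459 - 93762) - 404 = -222221 - 404 = -222625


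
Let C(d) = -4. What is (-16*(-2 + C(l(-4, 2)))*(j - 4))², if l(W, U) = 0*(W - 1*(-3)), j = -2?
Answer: 331776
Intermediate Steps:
l(W, U) = 0 (l(W, U) = 0*(W + 3) = 0*(3 + W) = 0)
(-16*(-2 + C(l(-4, 2)))*(j - 4))² = (-16*(-2 - 4)*(-2 - 4))² = (-(-96)*(-6))² = (-16*36)² = (-576)² = 331776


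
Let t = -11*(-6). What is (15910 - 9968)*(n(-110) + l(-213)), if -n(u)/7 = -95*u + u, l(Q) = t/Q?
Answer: -30535949884/71 ≈ -4.3008e+8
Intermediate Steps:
t = 66
l(Q) = 66/Q
n(u) = 658*u (n(u) = -7*(-95*u + u) = -(-658)*u = 658*u)
(15910 - 9968)*(n(-110) + l(-213)) = (15910 - 9968)*(658*(-110) + 66/(-213)) = 5942*(-72380 + 66*(-1/213)) = 5942*(-72380 - 22/71) = 5942*(-5139002/71) = -30535949884/71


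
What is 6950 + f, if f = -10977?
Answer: -4027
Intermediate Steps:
6950 + f = 6950 - 10977 = -4027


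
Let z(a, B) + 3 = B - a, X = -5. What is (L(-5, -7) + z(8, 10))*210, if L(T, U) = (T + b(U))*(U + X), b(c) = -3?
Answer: 19950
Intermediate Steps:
z(a, B) = -3 + B - a (z(a, B) = -3 + (B - a) = -3 + B - a)
L(T, U) = (-5 + U)*(-3 + T) (L(T, U) = (T - 3)*(U - 5) = (-3 + T)*(-5 + U) = (-5 + U)*(-3 + T))
(L(-5, -7) + z(8, 10))*210 = ((15 - 5*(-5) - 3*(-7) - 5*(-7)) + (-3 + 10 - 1*8))*210 = ((15 + 25 + 21 + 35) + (-3 + 10 - 8))*210 = (96 - 1)*210 = 95*210 = 19950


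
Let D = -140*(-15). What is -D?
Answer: -2100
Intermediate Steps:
D = 2100
-D = -1*2100 = -2100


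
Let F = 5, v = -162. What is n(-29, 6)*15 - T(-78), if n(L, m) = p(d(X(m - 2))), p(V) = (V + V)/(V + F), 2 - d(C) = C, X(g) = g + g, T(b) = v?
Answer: 342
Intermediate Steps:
T(b) = -162
X(g) = 2*g
d(C) = 2 - C
p(V) = 2*V/(5 + V) (p(V) = (V + V)/(V + 5) = (2*V)/(5 + V) = 2*V/(5 + V))
n(L, m) = 2*(6 - 2*m)/(11 - 2*m) (n(L, m) = 2*(2 - 2*(m - 2))/(5 + (2 - 2*(m - 2))) = 2*(2 - 2*(-2 + m))/(5 + (2 - 2*(-2 + m))) = 2*(2 - (-4 + 2*m))/(5 + (2 - (-4 + 2*m))) = 2*(2 + (4 - 2*m))/(5 + (2 + (4 - 2*m))) = 2*(6 - 2*m)/(5 + (6 - 2*m)) = 2*(6 - 2*m)/(11 - 2*m))
n(-29, 6)*15 - T(-78) = (4*(-3 + 6)/(-11 + 2*6))*15 - 1*(-162) = (4*3/(-11 + 12))*15 + 162 = (4*3/1)*15 + 162 = (4*1*3)*15 + 162 = 12*15 + 162 = 180 + 162 = 342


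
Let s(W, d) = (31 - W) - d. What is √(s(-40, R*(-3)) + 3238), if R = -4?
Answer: √3297 ≈ 57.419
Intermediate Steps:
s(W, d) = 31 - W - d
√(s(-40, R*(-3)) + 3238) = √((31 - 1*(-40) - (-4)*(-3)) + 3238) = √((31 + 40 - 1*12) + 3238) = √((31 + 40 - 12) + 3238) = √(59 + 3238) = √3297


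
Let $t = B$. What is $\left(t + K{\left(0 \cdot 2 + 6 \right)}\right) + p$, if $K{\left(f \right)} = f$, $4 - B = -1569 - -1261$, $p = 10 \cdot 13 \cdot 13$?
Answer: $2008$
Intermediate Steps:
$p = 1690$ ($p = 130 \cdot 13 = 1690$)
$B = 312$ ($B = 4 - \left(-1569 - -1261\right) = 4 - \left(-1569 + 1261\right) = 4 - -308 = 4 + 308 = 312$)
$t = 312$
$\left(t + K{\left(0 \cdot 2 + 6 \right)}\right) + p = \left(312 + \left(0 \cdot 2 + 6\right)\right) + 1690 = \left(312 + \left(0 + 6\right)\right) + 1690 = \left(312 + 6\right) + 1690 = 318 + 1690 = 2008$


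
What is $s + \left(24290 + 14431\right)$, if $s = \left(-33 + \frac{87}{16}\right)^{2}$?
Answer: $\frac{10107057}{256} \approx 39481.0$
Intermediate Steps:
$s = \frac{194481}{256}$ ($s = \left(-33 + 87 \cdot \frac{1}{16}\right)^{2} = \left(-33 + \frac{87}{16}\right)^{2} = \left(- \frac{441}{16}\right)^{2} = \frac{194481}{256} \approx 759.69$)
$s + \left(24290 + 14431\right) = \frac{194481}{256} + \left(24290 + 14431\right) = \frac{194481}{256} + 38721 = \frac{10107057}{256}$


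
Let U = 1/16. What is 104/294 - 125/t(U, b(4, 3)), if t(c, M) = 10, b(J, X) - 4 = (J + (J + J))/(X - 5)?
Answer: -3571/294 ≈ -12.146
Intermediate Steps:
b(J, X) = 4 + 3*J/(-5 + X) (b(J, X) = 4 + (J + (J + J))/(X - 5) = 4 + (J + 2*J)/(-5 + X) = 4 + (3*J)/(-5 + X) = 4 + 3*J/(-5 + X))
U = 1/16 ≈ 0.062500
104/294 - 125/t(U, b(4, 3)) = 104/294 - 125/10 = 104*(1/294) - 125*⅒ = 52/147 - 25/2 = -3571/294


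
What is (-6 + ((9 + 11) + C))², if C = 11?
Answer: 625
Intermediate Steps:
(-6 + ((9 + 11) + C))² = (-6 + ((9 + 11) + 11))² = (-6 + (20 + 11))² = (-6 + 31)² = 25² = 625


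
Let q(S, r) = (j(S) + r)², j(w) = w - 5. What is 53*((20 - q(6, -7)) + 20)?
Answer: 212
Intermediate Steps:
j(w) = -5 + w
q(S, r) = (-5 + S + r)² (q(S, r) = ((-5 + S) + r)² = (-5 + S + r)²)
53*((20 - q(6, -7)) + 20) = 53*((20 - (-5 + 6 - 7)²) + 20) = 53*((20 - 1*(-6)²) + 20) = 53*((20 - 1*36) + 20) = 53*((20 - 36) + 20) = 53*(-16 + 20) = 53*4 = 212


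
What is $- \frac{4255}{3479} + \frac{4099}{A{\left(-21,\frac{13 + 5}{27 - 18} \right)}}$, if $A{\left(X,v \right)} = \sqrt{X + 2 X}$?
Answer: $- \frac{4255}{3479} - \frac{4099 i \sqrt{7}}{21} \approx -1.2231 - 516.43 i$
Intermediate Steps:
$A{\left(X,v \right)} = \sqrt{3} \sqrt{X}$ ($A{\left(X,v \right)} = \sqrt{3 X} = \sqrt{3} \sqrt{X}$)
$- \frac{4255}{3479} + \frac{4099}{A{\left(-21,\frac{13 + 5}{27 - 18} \right)}} = - \frac{4255}{3479} + \frac{4099}{\sqrt{3} \sqrt{-21}} = \left(-4255\right) \frac{1}{3479} + \frac{4099}{\sqrt{3} i \sqrt{21}} = - \frac{4255}{3479} + \frac{4099}{3 i \sqrt{7}} = - \frac{4255}{3479} + 4099 \left(- \frac{i \sqrt{7}}{21}\right) = - \frac{4255}{3479} - \frac{4099 i \sqrt{7}}{21}$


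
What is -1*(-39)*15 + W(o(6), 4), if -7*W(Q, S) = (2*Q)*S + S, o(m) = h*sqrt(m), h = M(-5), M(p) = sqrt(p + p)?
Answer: 4091/7 - 16*I*sqrt(15)/7 ≈ 584.43 - 8.8525*I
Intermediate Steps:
M(p) = sqrt(2)*sqrt(p) (M(p) = sqrt(2*p) = sqrt(2)*sqrt(p))
h = I*sqrt(10) (h = sqrt(2)*sqrt(-5) = sqrt(2)*(I*sqrt(5)) = I*sqrt(10) ≈ 3.1623*I)
o(m) = I*sqrt(10)*sqrt(m) (o(m) = (I*sqrt(10))*sqrt(m) = I*sqrt(10)*sqrt(m))
W(Q, S) = -S/7 - 2*Q*S/7 (W(Q, S) = -((2*Q)*S + S)/7 = -(2*Q*S + S)/7 = -(S + 2*Q*S)/7 = -S/7 - 2*Q*S/7)
-1*(-39)*15 + W(o(6), 4) = -1*(-39)*15 - 1/7*4*(1 + 2*(I*sqrt(10)*sqrt(6))) = 39*15 - 1/7*4*(1 + 2*(2*I*sqrt(15))) = 585 - 1/7*4*(1 + 4*I*sqrt(15)) = 585 + (-4/7 - 16*I*sqrt(15)/7) = 4091/7 - 16*I*sqrt(15)/7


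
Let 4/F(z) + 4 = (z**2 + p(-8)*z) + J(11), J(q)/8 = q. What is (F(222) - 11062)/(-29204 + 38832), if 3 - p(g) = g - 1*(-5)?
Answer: -140210849/122034900 ≈ -1.1489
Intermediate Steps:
p(g) = -2 - g (p(g) = 3 - (g - 1*(-5)) = 3 - (g + 5) = 3 - (5 + g) = 3 + (-5 - g) = -2 - g)
J(q) = 8*q
F(z) = 4/(84 + z**2 + 6*z) (F(z) = 4/(-4 + ((z**2 + (-2 - 1*(-8))*z) + 8*11)) = 4/(-4 + ((z**2 + (-2 + 8)*z) + 88)) = 4/(-4 + ((z**2 + 6*z) + 88)) = 4/(-4 + (88 + z**2 + 6*z)) = 4/(84 + z**2 + 6*z))
(F(222) - 11062)/(-29204 + 38832) = (4/(84 + 222**2 + 6*222) - 11062)/(-29204 + 38832) = (4/(84 + 49284 + 1332) - 11062)/9628 = (4/50700 - 11062)*(1/9628) = (4*(1/50700) - 11062)*(1/9628) = (1/12675 - 11062)*(1/9628) = -140210849/12675*1/9628 = -140210849/122034900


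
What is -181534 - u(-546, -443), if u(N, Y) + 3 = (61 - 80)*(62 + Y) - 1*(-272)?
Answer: -189042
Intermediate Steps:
u(N, Y) = -909 - 19*Y (u(N, Y) = -3 + ((61 - 80)*(62 + Y) - 1*(-272)) = -3 + (-19*(62 + Y) + 272) = -3 + ((-1178 - 19*Y) + 272) = -3 + (-906 - 19*Y) = -909 - 19*Y)
-181534 - u(-546, -443) = -181534 - (-909 - 19*(-443)) = -181534 - (-909 + 8417) = -181534 - 1*7508 = -181534 - 7508 = -189042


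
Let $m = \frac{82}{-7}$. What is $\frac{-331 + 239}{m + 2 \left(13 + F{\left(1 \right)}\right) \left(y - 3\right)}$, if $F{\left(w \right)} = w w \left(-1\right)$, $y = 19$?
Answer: $- \frac{322}{1303} \approx -0.24712$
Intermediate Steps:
$F{\left(w \right)} = - w^{2}$ ($F{\left(w \right)} = w^{2} \left(-1\right) = - w^{2}$)
$m = - \frac{82}{7}$ ($m = 82 \left(- \frac{1}{7}\right) = - \frac{82}{7} \approx -11.714$)
$\frac{-331 + 239}{m + 2 \left(13 + F{\left(1 \right)}\right) \left(y - 3\right)} = \frac{-331 + 239}{- \frac{82}{7} + 2 \left(13 - 1^{2}\right) \left(19 - 3\right)} = - \frac{92}{- \frac{82}{7} + 2 \left(13 - 1\right) 16} = - \frac{92}{- \frac{82}{7} + 2 \cdot 12 \cdot 16} = - \frac{92}{- \frac{82}{7} + 2 \cdot 192} = - \frac{92}{- \frac{82}{7} + 384} = - \frac{92}{\frac{2606}{7}} = \left(-92\right) \frac{7}{2606} = - \frac{322}{1303}$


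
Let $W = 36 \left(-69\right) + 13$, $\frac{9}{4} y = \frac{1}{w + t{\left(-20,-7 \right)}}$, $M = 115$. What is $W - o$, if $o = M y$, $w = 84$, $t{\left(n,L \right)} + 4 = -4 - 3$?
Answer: $- \frac{1623907}{657} \approx -2471.7$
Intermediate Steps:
$t{\left(n,L \right)} = -11$ ($t{\left(n,L \right)} = -4 - 7 = -11$)
$y = \frac{4}{657}$ ($y = \frac{4}{9 \left(84 - 11\right)} = \frac{4}{9 \cdot 73} = \frac{4}{9} \cdot \frac{1}{73} = \frac{4}{657} \approx 0.0060883$)
$W = -2471$ ($W = -2484 + 13 = -2471$)
$o = \frac{460}{657}$ ($o = 115 \cdot \frac{4}{657} = \frac{460}{657} \approx 0.70015$)
$W - o = -2471 - \frac{460}{657} = - \frac{1623907}{657}$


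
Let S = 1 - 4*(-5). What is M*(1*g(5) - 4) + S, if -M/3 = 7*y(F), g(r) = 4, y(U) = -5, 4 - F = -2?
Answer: 21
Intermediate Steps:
F = 6 (F = 4 - 1*(-2) = 4 + 2 = 6)
S = 21 (S = 1 + 20 = 21)
M = 105 (M = -21*(-5) = -3*(-35) = 105)
M*(1*g(5) - 4) + S = 105*(1*4 - 4) + 21 = 105*(4 - 4) + 21 = 105*0 + 21 = 0 + 21 = 21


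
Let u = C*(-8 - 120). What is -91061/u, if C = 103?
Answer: 91061/13184 ≈ 6.9069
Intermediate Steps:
u = -13184 (u = 103*(-8 - 120) = 103*(-128) = -13184)
-91061/u = -91061/(-13184) = -91061*(-1/13184) = 91061/13184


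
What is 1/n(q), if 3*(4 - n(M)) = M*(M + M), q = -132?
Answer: -1/11612 ≈ -8.6118e-5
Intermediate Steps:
n(M) = 4 - 2*M**2/3 (n(M) = 4 - M*(M + M)/3 = 4 - M*2*M/3 = 4 - 2*M**2/3)
1/n(q) = 1/(4 - 2/3*(-132)**2) = 1/(4 - 2/3*17424) = 1/(4 - 11616) = 1/(-11612) = -1/11612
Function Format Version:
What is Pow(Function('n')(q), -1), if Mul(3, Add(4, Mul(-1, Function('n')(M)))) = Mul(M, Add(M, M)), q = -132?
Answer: Rational(-1, 11612) ≈ -8.6118e-5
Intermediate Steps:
Function('n')(M) = Add(4, Mul(Rational(-2, 3), Pow(M, 2))) (Function('n')(M) = Add(4, Mul(Rational(-1, 3), Mul(M, Add(M, M)))) = Add(4, Mul(Rational(-1, 3), Mul(M, Mul(2, M)))) = Add(4, Mul(Rational(-1, 3), Mul(2, Pow(M, 2)))) = Add(4, Mul(Rational(-2, 3), Pow(M, 2))))
Pow(Function('n')(q), -1) = Pow(Add(4, Mul(Rational(-2, 3), Pow(-132, 2))), -1) = Pow(Add(4, Mul(Rational(-2, 3), 17424)), -1) = Pow(Add(4, -11616), -1) = Pow(-11612, -1) = Rational(-1, 11612)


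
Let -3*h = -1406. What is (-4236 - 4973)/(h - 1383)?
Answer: 27627/2743 ≈ 10.072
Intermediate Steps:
h = 1406/3 (h = -⅓*(-1406) = 1406/3 ≈ 468.67)
(-4236 - 4973)/(h - 1383) = (-4236 - 4973)/(1406/3 - 1383) = -9209/(-2743/3) = -9209*(-3/2743) = 27627/2743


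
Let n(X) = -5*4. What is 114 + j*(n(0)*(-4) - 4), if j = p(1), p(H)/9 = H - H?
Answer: 114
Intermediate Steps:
n(X) = -20
p(H) = 0 (p(H) = 9*(H - H) = 9*0 = 0)
j = 0
114 + j*(n(0)*(-4) - 4) = 114 + 0*(-20*(-4) - 4) = 114 + 0*(80 - 4) = 114 + 0*76 = 114 + 0 = 114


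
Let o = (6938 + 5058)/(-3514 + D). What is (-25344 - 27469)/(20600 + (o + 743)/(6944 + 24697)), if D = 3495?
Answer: -10583355509/4128096507 ≈ -2.5637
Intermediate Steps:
o = -11996/19 (o = (6938 + 5058)/(-3514 + 3495) = 11996/(-19) = 11996*(-1/19) = -11996/19 ≈ -631.37)
(-25344 - 27469)/(20600 + (o + 743)/(6944 + 24697)) = (-25344 - 27469)/(20600 + (-11996/19 + 743)/(6944 + 24697)) = -52813/(20600 + (2121/19)/31641) = -52813/(20600 + (2121/19)*(1/31641)) = -52813/(20600 + 707/200393) = -52813/4128096507/200393 = -52813*200393/4128096507 = -10583355509/4128096507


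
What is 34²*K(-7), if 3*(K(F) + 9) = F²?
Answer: 25432/3 ≈ 8477.3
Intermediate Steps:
K(F) = -9 + F²/3
34²*K(-7) = 34²*(-9 + (⅓)*(-7)²) = 1156*(-9 + (⅓)*49) = 1156*(-9 + 49/3) = 1156*(22/3) = 25432/3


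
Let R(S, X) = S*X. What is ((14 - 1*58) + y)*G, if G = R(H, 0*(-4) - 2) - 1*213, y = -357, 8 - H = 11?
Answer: 83007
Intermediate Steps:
H = -3 (H = 8 - 1*11 = 8 - 11 = -3)
G = -207 (G = -3*(0*(-4) - 2) - 1*213 = -3*(0 - 2) - 213 = -3*(-2) - 213 = 6 - 213 = -207)
((14 - 1*58) + y)*G = ((14 - 1*58) - 357)*(-207) = ((14 - 58) - 357)*(-207) = (-44 - 357)*(-207) = -401*(-207) = 83007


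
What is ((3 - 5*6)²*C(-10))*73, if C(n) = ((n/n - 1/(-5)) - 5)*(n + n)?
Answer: 4044492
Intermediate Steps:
C(n) = -38*n/5 (C(n) = ((1 - 1*(-⅕)) - 5)*(2*n) = ((1 + ⅕) - 5)*(2*n) = (6/5 - 5)*(2*n) = -38*n/5)
((3 - 5*6)²*C(-10))*73 = ((3 - 5*6)²*(-38/5*(-10)))*73 = ((3 - 30)²*76)*73 = ((-27)²*76)*73 = (729*76)*73 = 55404*73 = 4044492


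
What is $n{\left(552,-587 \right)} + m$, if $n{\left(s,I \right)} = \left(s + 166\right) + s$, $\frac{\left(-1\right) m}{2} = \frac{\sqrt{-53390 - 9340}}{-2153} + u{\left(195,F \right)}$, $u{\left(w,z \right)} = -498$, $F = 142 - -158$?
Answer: $2266 + \frac{6 i \sqrt{6970}}{2153} \approx 2266.0 + 0.23266 i$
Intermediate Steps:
$F = 300$ ($F = 142 + 158 = 300$)
$m = 996 + \frac{6 i \sqrt{6970}}{2153}$ ($m = - 2 \left(\frac{\sqrt{-53390 - 9340}}{-2153} - 498\right) = - 2 \left(\sqrt{-62730} \left(- \frac{1}{2153}\right) - 498\right) = - 2 \left(3 i \sqrt{6970} \left(- \frac{1}{2153}\right) - 498\right) = - 2 \left(- \frac{3 i \sqrt{6970}}{2153} - 498\right) = - 2 \left(-498 - \frac{3 i \sqrt{6970}}{2153}\right) = 996 + \frac{6 i \sqrt{6970}}{2153} \approx 996.0 + 0.23266 i$)
$n{\left(s,I \right)} = 166 + 2 s$ ($n{\left(s,I \right)} = \left(166 + s\right) + s = 166 + 2 s$)
$n{\left(552,-587 \right)} + m = \left(166 + 2 \cdot 552\right) + \left(996 + \frac{6 i \sqrt{6970}}{2153}\right) = \left(166 + 1104\right) + \left(996 + \frac{6 i \sqrt{6970}}{2153}\right) = 1270 + \left(996 + \frac{6 i \sqrt{6970}}{2153}\right) = 2266 + \frac{6 i \sqrt{6970}}{2153}$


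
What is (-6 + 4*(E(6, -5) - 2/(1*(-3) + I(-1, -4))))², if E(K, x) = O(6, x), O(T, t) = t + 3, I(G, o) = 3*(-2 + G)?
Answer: 1600/9 ≈ 177.78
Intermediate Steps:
I(G, o) = -6 + 3*G
O(T, t) = 3 + t
E(K, x) = 3 + x
(-6 + 4*(E(6, -5) - 2/(1*(-3) + I(-1, -4))))² = (-6 + 4*((3 - 5) - 2/(1*(-3) + (-6 + 3*(-1)))))² = (-6 + 4*(-2 - 2/(-3 + (-6 - 3))))² = (-6 + 4*(-2 - 2/(-3 - 9)))² = (-6 + 4*(-2 - 2/(-12)))² = (-6 + 4*(-2 - 2*(-1/12)))² = (-6 + 4*(-2 + ⅙))² = (-6 + 4*(-11/6))² = (-6 - 22/3)² = (-40/3)² = 1600/9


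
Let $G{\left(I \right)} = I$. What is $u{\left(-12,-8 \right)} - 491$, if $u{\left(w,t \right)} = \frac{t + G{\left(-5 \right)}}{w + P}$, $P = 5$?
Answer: $- \frac{3424}{7} \approx -489.14$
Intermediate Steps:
$u{\left(w,t \right)} = \frac{-5 + t}{5 + w}$ ($u{\left(w,t \right)} = \frac{t - 5}{w + 5} = \frac{-5 + t}{5 + w}$)
$u{\left(-12,-8 \right)} - 491 = \frac{-5 - 8}{5 - 12} - 491 = \frac{1}{-7} \left(-13\right) - 491 = \left(- \frac{1}{7}\right) \left(-13\right) - 491 = \frac{13}{7} - 491 = - \frac{3424}{7}$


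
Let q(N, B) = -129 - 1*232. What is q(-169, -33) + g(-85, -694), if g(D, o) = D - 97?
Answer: -543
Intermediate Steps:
g(D, o) = -97 + D
q(N, B) = -361 (q(N, B) = -129 - 232 = -361)
q(-169, -33) + g(-85, -694) = -361 + (-97 - 85) = -361 - 182 = -543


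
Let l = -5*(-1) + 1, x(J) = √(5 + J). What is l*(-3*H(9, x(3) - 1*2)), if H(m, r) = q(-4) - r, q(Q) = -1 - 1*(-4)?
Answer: -90 + 36*√2 ≈ -39.088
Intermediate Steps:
q(Q) = 3 (q(Q) = -1 + 4 = 3)
H(m, r) = 3 - r
l = 6 (l = 5 + 1 = 6)
l*(-3*H(9, x(3) - 1*2)) = 6*(-3*(3 - (√(5 + 3) - 1*2))) = 6*(-3*(3 - (√8 - 2))) = 6*(-3*(3 - (2*√2 - 2))) = 6*(-3*(3 - (-2 + 2*√2))) = 6*(-3*(3 + (2 - 2*√2))) = 6*(-3*(5 - 2*√2)) = 6*(-15 + 6*√2) = -90 + 36*√2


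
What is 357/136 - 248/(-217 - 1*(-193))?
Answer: 311/24 ≈ 12.958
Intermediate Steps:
357/136 - 248/(-217 - 1*(-193)) = 357*(1/136) - 248/(-217 + 193) = 21/8 - 248/(-24) = 21/8 - 248*(-1/24) = 21/8 + 31/3 = 311/24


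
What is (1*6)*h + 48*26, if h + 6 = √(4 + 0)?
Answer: 1224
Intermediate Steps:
h = -4 (h = -6 + √(4 + 0) = -6 + √4 = -6 + 2 = -4)
(1*6)*h + 48*26 = (1*6)*(-4) + 48*26 = 6*(-4) + 1248 = -24 + 1248 = 1224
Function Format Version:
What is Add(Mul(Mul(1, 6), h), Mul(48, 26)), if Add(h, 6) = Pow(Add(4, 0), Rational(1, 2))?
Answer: 1224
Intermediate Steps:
h = -4 (h = Add(-6, Pow(Add(4, 0), Rational(1, 2))) = Add(-6, Pow(4, Rational(1, 2))) = Add(-6, 2) = -4)
Add(Mul(Mul(1, 6), h), Mul(48, 26)) = Add(Mul(Mul(1, 6), -4), Mul(48, 26)) = Add(Mul(6, -4), 1248) = Add(-24, 1248) = 1224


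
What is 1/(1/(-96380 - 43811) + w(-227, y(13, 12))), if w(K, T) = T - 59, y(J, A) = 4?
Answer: -140191/7710506 ≈ -0.018182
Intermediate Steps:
w(K, T) = -59 + T
1/(1/(-96380 - 43811) + w(-227, y(13, 12))) = 1/(1/(-96380 - 43811) + (-59 + 4)) = 1/(1/(-140191) - 55) = 1/(-1/140191 - 55) = 1/(-7710506/140191) = -140191/7710506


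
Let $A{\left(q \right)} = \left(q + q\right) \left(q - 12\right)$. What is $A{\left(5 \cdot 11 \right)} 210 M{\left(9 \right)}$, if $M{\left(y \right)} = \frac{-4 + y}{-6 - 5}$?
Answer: $-451500$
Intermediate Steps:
$M{\left(y \right)} = \frac{4}{11} - \frac{y}{11}$ ($M{\left(y \right)} = \frac{-4 + y}{-11} = \left(-4 + y\right) \left(- \frac{1}{11}\right) = \frac{4}{11} - \frac{y}{11}$)
$A{\left(q \right)} = 2 q \left(-12 + q\right)$
$A{\left(5 \cdot 11 \right)} 210 M{\left(9 \right)} = 2 \cdot 5 \cdot 11 \left(-12 + 5 \cdot 11\right) 210 \left(\frac{4}{11} - \frac{9}{11}\right) = 2 \cdot 55 \left(-12 + 55\right) 210 \left(\frac{4}{11} - \frac{9}{11}\right) = 2 \cdot 55 \cdot 43 \cdot 210 \left(- \frac{5}{11}\right) = 4730 \cdot 210 \left(- \frac{5}{11}\right) = 993300 \left(- \frac{5}{11}\right) = -451500$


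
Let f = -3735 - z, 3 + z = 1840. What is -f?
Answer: 5572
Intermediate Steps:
z = 1837 (z = -3 + 1840 = 1837)
f = -5572 (f = -3735 - 1*1837 = -3735 - 1837 = -5572)
-f = -1*(-5572) = 5572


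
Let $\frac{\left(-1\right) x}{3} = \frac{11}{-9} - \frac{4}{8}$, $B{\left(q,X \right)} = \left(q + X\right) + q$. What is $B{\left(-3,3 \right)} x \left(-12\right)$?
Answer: $186$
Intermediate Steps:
$B{\left(q,X \right)} = X + 2 q$ ($B{\left(q,X \right)} = \left(X + q\right) + q = X + 2 q$)
$x = \frac{31}{6}$ ($x = - 3 \left(\frac{11}{-9} - \frac{4}{8}\right) = - 3 \left(11 \left(- \frac{1}{9}\right) - \frac{1}{2}\right) = - 3 \left(- \frac{11}{9} - \frac{1}{2}\right) = \left(-3\right) \left(- \frac{31}{18}\right) = \frac{31}{6} \approx 5.1667$)
$B{\left(-3,3 \right)} x \left(-12\right) = \left(3 + 2 \left(-3\right)\right) \frac{31}{6} \left(-12\right) = \left(3 - 6\right) \frac{31}{6} \left(-12\right) = \left(-3\right) \frac{31}{6} \left(-12\right) = \left(- \frac{31}{2}\right) \left(-12\right) = 186$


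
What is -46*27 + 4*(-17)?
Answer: -1310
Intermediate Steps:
-46*27 + 4*(-17) = -1242 - 68 = -1310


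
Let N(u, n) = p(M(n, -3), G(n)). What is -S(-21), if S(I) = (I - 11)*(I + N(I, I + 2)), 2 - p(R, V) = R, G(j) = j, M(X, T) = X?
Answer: 0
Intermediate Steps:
p(R, V) = 2 - R
N(u, n) = 2 - n
S(I) = 0 (S(I) = (I - 11)*(I + (2 - (I + 2))) = (-11 + I)*(I + (2 - (2 + I))) = (-11 + I)*(I + (2 + (-2 - I))) = (-11 + I)*(I - I) = (-11 + I)*0 = 0)
-S(-21) = -1*0 = 0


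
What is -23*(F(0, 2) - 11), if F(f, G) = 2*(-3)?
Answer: 391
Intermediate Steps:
F(f, G) = -6
-23*(F(0, 2) - 11) = -23*(-6 - 11) = -23*(-17) = 391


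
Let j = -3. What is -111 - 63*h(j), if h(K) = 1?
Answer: -174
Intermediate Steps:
-111 - 63*h(j) = -111 - 63*1 = -111 - 63 = -174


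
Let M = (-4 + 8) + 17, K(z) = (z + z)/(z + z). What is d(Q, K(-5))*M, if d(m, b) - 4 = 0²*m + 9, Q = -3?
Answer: 273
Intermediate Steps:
K(z) = 1 (K(z) = (2*z)/((2*z)) = (2*z)*(1/(2*z)) = 1)
M = 21 (M = 4 + 17 = 21)
d(m, b) = 13 (d(m, b) = 4 + (0²*m + 9) = 4 + (0*m + 9) = 4 + (0 + 9) = 4 + 9 = 13)
d(Q, K(-5))*M = 13*21 = 273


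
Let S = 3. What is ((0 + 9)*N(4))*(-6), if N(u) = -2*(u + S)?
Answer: 756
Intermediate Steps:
N(u) = -6 - 2*u (N(u) = -2*(u + 3) = -2*(3 + u) = -6 - 2*u)
((0 + 9)*N(4))*(-6) = ((0 + 9)*(-6 - 2*4))*(-6) = (9*(-6 - 8))*(-6) = (9*(-14))*(-6) = -126*(-6) = 756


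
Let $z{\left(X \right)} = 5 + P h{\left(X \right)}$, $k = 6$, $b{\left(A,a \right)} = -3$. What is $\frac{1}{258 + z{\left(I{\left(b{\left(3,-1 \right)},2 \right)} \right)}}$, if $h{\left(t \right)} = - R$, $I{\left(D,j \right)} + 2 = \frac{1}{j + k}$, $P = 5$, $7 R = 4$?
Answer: $\frac{7}{1821} \approx 0.003844$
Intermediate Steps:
$R = \frac{4}{7}$ ($R = \frac{1}{7} \cdot 4 = \frac{4}{7} \approx 0.57143$)
$I{\left(D,j \right)} = -2 + \frac{1}{6 + j}$ ($I{\left(D,j \right)} = -2 + \frac{1}{j + 6} = -2 + \frac{1}{6 + j}$)
$h{\left(t \right)} = - \frac{4}{7}$ ($h{\left(t \right)} = \left(-1\right) \frac{4}{7} = - \frac{4}{7}$)
$z{\left(X \right)} = \frac{15}{7}$ ($z{\left(X \right)} = 5 + 5 \left(- \frac{4}{7}\right) = 5 - \frac{20}{7} = \frac{15}{7}$)
$\frac{1}{258 + z{\left(I{\left(b{\left(3,-1 \right)},2 \right)} \right)}} = \frac{1}{258 + \frac{15}{7}} = \frac{1}{\frac{1821}{7}} = \frac{7}{1821}$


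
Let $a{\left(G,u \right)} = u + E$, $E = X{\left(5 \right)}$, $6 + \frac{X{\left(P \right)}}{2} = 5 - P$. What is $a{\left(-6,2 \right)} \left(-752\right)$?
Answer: $7520$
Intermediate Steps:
$X{\left(P \right)} = -2 - 2 P$ ($X{\left(P \right)} = -12 + 2 \left(5 - P\right) = -12 - \left(-10 + 2 P\right) = -2 - 2 P$)
$E = -12$ ($E = -2 - 10 = -12$)
$a{\left(G,u \right)} = -12 + u$ ($a{\left(G,u \right)} = u - 12 = -12 + u$)
$a{\left(-6,2 \right)} \left(-752\right) = \left(-12 + 2\right) \left(-752\right) = \left(-10\right) \left(-752\right) = 7520$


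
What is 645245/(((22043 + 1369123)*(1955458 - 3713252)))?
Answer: -645245/2445383247804 ≈ -2.6386e-7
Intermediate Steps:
645245/(((22043 + 1369123)*(1955458 - 3713252))) = 645245/((1391166*(-1757794))) = 645245/(-2445383247804) = 645245*(-1/2445383247804) = -645245/2445383247804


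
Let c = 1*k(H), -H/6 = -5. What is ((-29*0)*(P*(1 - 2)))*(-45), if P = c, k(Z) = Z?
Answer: 0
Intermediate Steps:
H = 30 (H = -6*(-5) = 30)
c = 30 (c = 1*30 = 30)
P = 30
((-29*0)*(P*(1 - 2)))*(-45) = ((-29*0)*(30*(1 - 2)))*(-45) = (0*(30*(-1)))*(-45) = (0*(-30))*(-45) = 0*(-45) = 0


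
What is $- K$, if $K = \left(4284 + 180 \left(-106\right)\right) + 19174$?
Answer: $-4378$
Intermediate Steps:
$K = 4378$ ($K = \left(4284 - 19080\right) + 19174 = -14796 + 19174 = 4378$)
$- K = \left(-1\right) 4378 = -4378$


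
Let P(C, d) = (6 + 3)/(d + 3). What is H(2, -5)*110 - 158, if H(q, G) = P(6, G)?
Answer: -653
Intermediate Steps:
P(C, d) = 9/(3 + d)
H(q, G) = 9/(3 + G)
H(2, -5)*110 - 158 = (9/(3 - 5))*110 - 158 = (9/(-2))*110 - 158 = (9*(-½))*110 - 158 = -9/2*110 - 158 = -495 - 158 = -653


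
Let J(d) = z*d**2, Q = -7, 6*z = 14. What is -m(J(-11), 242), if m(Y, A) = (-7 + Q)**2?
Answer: -196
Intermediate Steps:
z = 7/3 (z = (1/6)*14 = 7/3 ≈ 2.3333)
J(d) = 7*d**2/3
m(Y, A) = 196 (m(Y, A) = (-7 - 7)**2 = (-14)**2 = 196)
-m(J(-11), 242) = -1*196 = -196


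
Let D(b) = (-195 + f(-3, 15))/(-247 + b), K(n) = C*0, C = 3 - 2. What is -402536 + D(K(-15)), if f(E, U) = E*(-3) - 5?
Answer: -99426201/247 ≈ -4.0254e+5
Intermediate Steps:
C = 1
f(E, U) = -5 - 3*E (f(E, U) = -3*E - 5 = -5 - 3*E)
K(n) = 0 (K(n) = 1*0 = 0)
D(b) = -191/(-247 + b) (D(b) = (-195 + (-5 - 3*(-3)))/(-247 + b) = (-195 + (-5 + 9))/(-247 + b) = (-195 + 4)/(-247 + b) = -191/(-247 + b))
-402536 + D(K(-15)) = -402536 - 191/(-247 + 0) = -402536 - 191/(-247) = -402536 - 191*(-1/247) = -402536 + 191/247 = -99426201/247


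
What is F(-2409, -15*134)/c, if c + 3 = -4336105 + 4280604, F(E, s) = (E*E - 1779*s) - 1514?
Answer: -9377557/55504 ≈ -168.95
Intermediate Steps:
F(E, s) = -1514 + E**2 - 1779*s (F(E, s) = (E**2 - 1779*s) - 1514 = -1514 + E**2 - 1779*s)
c = -55504 (c = -3 + (-4336105 + 4280604) = -3 - 55501 = -55504)
F(-2409, -15*134)/c = (-1514 + (-2409)**2 - (-26685)*134)/(-55504) = (-1514 + 5803281 - 1779*(-2010))*(-1/55504) = (-1514 + 5803281 + 3575790)*(-1/55504) = 9377557*(-1/55504) = -9377557/55504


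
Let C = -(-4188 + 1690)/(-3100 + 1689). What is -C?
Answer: 2498/1411 ≈ 1.7704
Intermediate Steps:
C = -2498/1411 (C = -(-2498)/(-1411) = -(-2498)*(-1)/1411 = -1*2498/1411 = -2498/1411 ≈ -1.7704)
-C = -1*(-2498/1411) = 2498/1411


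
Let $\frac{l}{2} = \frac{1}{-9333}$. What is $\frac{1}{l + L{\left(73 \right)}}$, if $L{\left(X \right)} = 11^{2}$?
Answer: $\frac{9333}{1129291} \approx 0.0082645$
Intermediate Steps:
$l = - \frac{2}{9333}$ ($l = \frac{2}{-9333} = 2 \left(- \frac{1}{9333}\right) = - \frac{2}{9333} \approx -0.00021429$)
$L{\left(X \right)} = 121$
$\frac{1}{l + L{\left(73 \right)}} = \frac{1}{- \frac{2}{9333} + 121} = \frac{1}{\frac{1129291}{9333}} = \frac{9333}{1129291}$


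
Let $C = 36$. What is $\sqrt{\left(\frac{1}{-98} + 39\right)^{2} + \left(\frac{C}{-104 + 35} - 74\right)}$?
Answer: $\frac{\sqrt{7344812801}}{2254} \approx 38.022$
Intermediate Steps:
$\sqrt{\left(\frac{1}{-98} + 39\right)^{2} + \left(\frac{C}{-104 + 35} - 74\right)} = \sqrt{\left(\frac{1}{-98} + 39\right)^{2} - \left(74 - \frac{1}{-104 + 35} \cdot 36\right)} = \sqrt{\left(- \frac{1}{98} + 39\right)^{2} - \left(74 - \frac{1}{-69} \cdot 36\right)} = \sqrt{\left(\frac{3821}{98}\right)^{2} - \frac{1714}{23}} = \sqrt{\frac{14600041}{9604} - \frac{1714}{23}} = \sqrt{\frac{319339687}{220892}} = \frac{\sqrt{7344812801}}{2254}$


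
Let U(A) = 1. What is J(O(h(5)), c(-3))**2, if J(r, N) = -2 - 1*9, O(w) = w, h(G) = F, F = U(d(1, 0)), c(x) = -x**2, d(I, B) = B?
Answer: 121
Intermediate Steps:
F = 1
h(G) = 1
J(r, N) = -11 (J(r, N) = -2 - 9 = -11)
J(O(h(5)), c(-3))**2 = (-11)**2 = 121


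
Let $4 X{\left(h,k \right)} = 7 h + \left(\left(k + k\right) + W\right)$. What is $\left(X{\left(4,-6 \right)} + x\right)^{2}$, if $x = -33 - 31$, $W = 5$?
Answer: $\frac{55225}{16} \approx 3451.6$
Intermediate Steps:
$X{\left(h,k \right)} = \frac{5}{4} + \frac{k}{2} + \frac{7 h}{4}$ ($X{\left(h,k \right)} = \frac{7 h + \left(\left(k + k\right) + 5\right)}{4} = \frac{7 h + \left(2 k + 5\right)}{4} = \frac{7 h + \left(5 + 2 k\right)}{4} = \frac{5 + 2 k + 7 h}{4} = \frac{5}{4} + \frac{k}{2} + \frac{7 h}{4}$)
$x = -64$ ($x = -33 - 31 = -64$)
$\left(X{\left(4,-6 \right)} + x\right)^{2} = \left(\left(\frac{5}{4} + \frac{1}{2} \left(-6\right) + \frac{7}{4} \cdot 4\right) - 64\right)^{2} = \left(\left(\frac{5}{4} - 3 + 7\right) - 64\right)^{2} = \left(\frac{21}{4} - 64\right)^{2} = \left(- \frac{235}{4}\right)^{2} = \frac{55225}{16}$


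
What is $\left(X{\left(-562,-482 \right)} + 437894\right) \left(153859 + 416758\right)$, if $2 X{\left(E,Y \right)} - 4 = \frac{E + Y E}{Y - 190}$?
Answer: $\frac{167836120866767}{672} \approx 2.4976 \cdot 10^{11}$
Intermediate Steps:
$X{\left(E,Y \right)} = 2 + \frac{E + E Y}{2 \left(-190 + Y\right)}$ ($X{\left(E,Y \right)} = 2 + \frac{\left(E + Y E\right) \frac{1}{Y - 190}}{2} = 2 + \frac{\left(E + E Y\right) \frac{1}{-190 + Y}}{2} = 2 + \frac{\frac{1}{-190 + Y} \left(E + E Y\right)}{2} = 2 + \frac{E + E Y}{2 \left(-190 + Y\right)}$)
$\left(X{\left(-562,-482 \right)} + 437894\right) \left(153859 + 416758\right) = \left(\frac{-760 - 562 + 4 \left(-482\right) - -270884}{2 \left(-190 - 482\right)} + 437894\right) \left(153859 + 416758\right) = \left(\frac{-760 - 562 - 1928 + 270884}{2 \left(-672\right)} + 437894\right) 570617 = \left(\frac{1}{2} \left(- \frac{1}{672}\right) 267634 + 437894\right) 570617 = \left(- \frac{133817}{672} + 437894\right) 570617 = \frac{294130951}{672} \cdot 570617 = \frac{167836120866767}{672}$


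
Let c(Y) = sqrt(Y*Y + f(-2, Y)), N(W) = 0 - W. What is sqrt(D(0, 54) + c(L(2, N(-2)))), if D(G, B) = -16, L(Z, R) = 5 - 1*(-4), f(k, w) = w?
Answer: sqrt(-16 + 3*sqrt(10)) ≈ 2.5521*I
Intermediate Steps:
N(W) = -W
L(Z, R) = 9 (L(Z, R) = 5 + 4 = 9)
c(Y) = sqrt(Y + Y**2) (c(Y) = sqrt(Y*Y + Y) = sqrt(Y**2 + Y) = sqrt(Y + Y**2))
sqrt(D(0, 54) + c(L(2, N(-2)))) = sqrt(-16 + sqrt(9*(1 + 9))) = sqrt(-16 + sqrt(9*10)) = sqrt(-16 + sqrt(90)) = sqrt(-16 + 3*sqrt(10))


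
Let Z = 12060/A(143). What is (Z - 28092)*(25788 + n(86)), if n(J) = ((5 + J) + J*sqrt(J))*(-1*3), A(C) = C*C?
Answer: -14656868442720/20449 + 148205841984*sqrt(86)/20449 ≈ -6.4954e+8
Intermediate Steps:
A(C) = C**2
n(J) = -15 - 3*J - 3*J**(3/2) (n(J) = ((5 + J) + J**(3/2))*(-3) = (5 + J + J**(3/2))*(-3) = -15 - 3*J - 3*J**(3/2))
Z = 12060/20449 (Z = 12060/(143**2) = 12060/20449 ≈ 0.58976)
(Z - 28092)*(25788 + n(86)) = (12060/20449 - 28092)*(25788 + (-15 - 3*86 - 258*sqrt(86))) = -574441248*(25788 + (-15 - 258 - 258*sqrt(86)))/20449 = -574441248*(25788 + (-273 - 258*sqrt(86)))/20449 = -574441248*(25515 - 258*sqrt(86))/20449 = -14656868442720/20449 + 148205841984*sqrt(86)/20449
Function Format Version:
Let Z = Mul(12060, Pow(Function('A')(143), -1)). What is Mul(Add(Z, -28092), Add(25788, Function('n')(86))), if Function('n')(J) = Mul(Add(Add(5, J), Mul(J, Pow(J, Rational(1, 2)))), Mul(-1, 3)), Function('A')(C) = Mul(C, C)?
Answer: Add(Rational(-14656868442720, 20449), Mul(Rational(148205841984, 20449), Pow(86, Rational(1, 2)))) ≈ -6.4954e+8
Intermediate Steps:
Function('A')(C) = Pow(C, 2)
Function('n')(J) = Add(-15, Mul(-3, J), Mul(-3, Pow(J, Rational(3, 2)))) (Function('n')(J) = Mul(Add(Add(5, J), Pow(J, Rational(3, 2))), -3) = Mul(Add(5, J, Pow(J, Rational(3, 2))), -3) = Add(-15, Mul(-3, J), Mul(-3, Pow(J, Rational(3, 2)))))
Z = Rational(12060, 20449) (Z = Mul(12060, Pow(Pow(143, 2), -1)) = Mul(12060, Pow(20449, -1)) = Mul(12060, Rational(1, 20449)) = Rational(12060, 20449) ≈ 0.58976)
Mul(Add(Z, -28092), Add(25788, Function('n')(86))) = Mul(Add(Rational(12060, 20449), -28092), Add(25788, Add(-15, Mul(-3, 86), Mul(-3, Pow(86, Rational(3, 2)))))) = Mul(Rational(-574441248, 20449), Add(25788, Add(-15, -258, Mul(-3, Mul(86, Pow(86, Rational(1, 2))))))) = Mul(Rational(-574441248, 20449), Add(25788, Add(-15, -258, Mul(-258, Pow(86, Rational(1, 2)))))) = Mul(Rational(-574441248, 20449), Add(25788, Add(-273, Mul(-258, Pow(86, Rational(1, 2)))))) = Mul(Rational(-574441248, 20449), Add(25515, Mul(-258, Pow(86, Rational(1, 2))))) = Add(Rational(-14656868442720, 20449), Mul(Rational(148205841984, 20449), Pow(86, Rational(1, 2))))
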